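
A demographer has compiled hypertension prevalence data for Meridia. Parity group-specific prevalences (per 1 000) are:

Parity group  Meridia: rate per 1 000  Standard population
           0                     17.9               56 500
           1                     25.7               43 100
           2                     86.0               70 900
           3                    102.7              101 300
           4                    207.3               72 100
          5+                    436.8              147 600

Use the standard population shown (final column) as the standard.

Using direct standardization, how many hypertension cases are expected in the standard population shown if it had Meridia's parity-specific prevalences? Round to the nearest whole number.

Expected hypertension cases = Σ (standard pop × parity-specific rate ÷ 1 000)
= 56 500×17.9/1 000 + 43 100×25.7/1 000 + 70 900×86.0/1 000 + 101 300×102.7/1 000 + 72 100×207.3/1 000 + 147 600×436.8/1 000
= 1011.35 + 1107.67 + 6097.40 + 10403.51 + 14946.33 + 64471.68 = 98037.94.

98038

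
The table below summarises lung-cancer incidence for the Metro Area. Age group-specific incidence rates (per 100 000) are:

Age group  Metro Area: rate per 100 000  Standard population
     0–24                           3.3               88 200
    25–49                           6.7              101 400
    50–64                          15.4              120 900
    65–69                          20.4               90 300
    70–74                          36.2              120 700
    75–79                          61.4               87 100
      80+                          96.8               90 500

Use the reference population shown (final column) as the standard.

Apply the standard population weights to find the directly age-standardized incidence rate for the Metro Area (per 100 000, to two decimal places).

Standard total = 699 100; weights = 0.1262, 0.1450, 0.1729, 0.1292, 0.1727, 0.1246, 0.1295.
Standardized rate: 0.1262×3.3 + 0.1450×6.7 + 0.1729×15.4 + 0.1292×20.4 + 0.1727×36.2 + 0.1246×61.4 + 0.1295×96.8 = 33.1170 per 100 000.

33.12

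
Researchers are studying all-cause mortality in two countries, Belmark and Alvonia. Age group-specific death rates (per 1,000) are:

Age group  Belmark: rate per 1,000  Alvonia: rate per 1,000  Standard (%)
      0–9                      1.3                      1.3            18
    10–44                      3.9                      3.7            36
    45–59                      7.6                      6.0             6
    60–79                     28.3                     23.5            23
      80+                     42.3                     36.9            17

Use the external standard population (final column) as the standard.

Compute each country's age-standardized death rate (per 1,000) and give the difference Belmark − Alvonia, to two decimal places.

2.19

Standard weights: 0.18, 0.36, 0.06, 0.23, 0.17.
Belmark: 0.1800×1.3 + 0.3600×3.9 + 0.0600×7.6 + 0.2300×28.3 + 0.1700×42.3 = 15.7940 per 1,000.
Alvonia: 0.1800×1.3 + 0.3600×3.7 + 0.0600×6.0 + 0.2300×23.5 + 0.1700×36.9 = 13.6040 per 1,000.
Difference = 15.7940 − 13.6040 = 2.1900.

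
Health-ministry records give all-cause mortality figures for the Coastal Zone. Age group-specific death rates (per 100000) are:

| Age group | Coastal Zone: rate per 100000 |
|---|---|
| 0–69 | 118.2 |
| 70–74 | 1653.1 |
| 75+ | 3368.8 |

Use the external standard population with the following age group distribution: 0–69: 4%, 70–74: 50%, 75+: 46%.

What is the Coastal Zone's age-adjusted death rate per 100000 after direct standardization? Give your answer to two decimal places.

2380.93

Standard weights: 0.04, 0.50, 0.46.
Standardized rate: 0.0400×118.2 + 0.5000×1653.1 + 0.4600×3368.8 = 2380.9260 per 100000.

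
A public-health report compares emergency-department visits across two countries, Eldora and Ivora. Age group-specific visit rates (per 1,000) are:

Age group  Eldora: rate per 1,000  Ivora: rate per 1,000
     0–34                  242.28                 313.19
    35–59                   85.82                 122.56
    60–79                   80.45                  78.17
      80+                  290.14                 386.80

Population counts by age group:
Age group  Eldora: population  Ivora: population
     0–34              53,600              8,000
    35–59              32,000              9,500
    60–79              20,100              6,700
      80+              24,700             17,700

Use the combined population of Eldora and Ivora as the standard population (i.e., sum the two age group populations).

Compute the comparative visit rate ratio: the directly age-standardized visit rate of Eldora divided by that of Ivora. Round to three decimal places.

Combined standard total = 172,300; weights = 0.3575, 0.2409, 0.1555, 0.2461.
Eldora: 0.3575×242.28 + 0.2409×85.82 + 0.1555×80.45 + 0.2461×290.14 = 191.2012 per 1,000.
Ivora: 0.3575×313.19 + 0.2409×122.56 + 0.1555×78.17 + 0.2461×386.80 = 248.8335 per 1,000.
Ratio = 191.2012 ÷ 248.8335 = 0.76839.

0.768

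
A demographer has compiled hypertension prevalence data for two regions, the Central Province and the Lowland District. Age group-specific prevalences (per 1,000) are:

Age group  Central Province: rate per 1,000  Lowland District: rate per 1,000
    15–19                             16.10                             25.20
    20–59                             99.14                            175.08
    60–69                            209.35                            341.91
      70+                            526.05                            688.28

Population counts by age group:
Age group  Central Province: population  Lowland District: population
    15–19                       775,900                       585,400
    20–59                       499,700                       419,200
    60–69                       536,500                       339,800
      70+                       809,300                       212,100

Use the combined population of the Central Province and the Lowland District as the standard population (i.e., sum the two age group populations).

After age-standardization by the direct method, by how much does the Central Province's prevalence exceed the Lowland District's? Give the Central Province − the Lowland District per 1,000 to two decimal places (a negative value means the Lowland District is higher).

-87.13

Combined standard total = 4,177,900; weights = 0.3258, 0.2199, 0.2097, 0.2445.
The Central Province: 0.3258×16.10 + 0.2199×99.14 + 0.2097×209.35 + 0.2445×526.05 = 199.5686 per 1,000.
The Lowland District: 0.3258×25.20 + 0.2199×175.08 + 0.2097×341.91 + 0.2445×688.28 = 286.7016 per 1,000.
Difference = 199.5686 − 286.7016 = -87.1330.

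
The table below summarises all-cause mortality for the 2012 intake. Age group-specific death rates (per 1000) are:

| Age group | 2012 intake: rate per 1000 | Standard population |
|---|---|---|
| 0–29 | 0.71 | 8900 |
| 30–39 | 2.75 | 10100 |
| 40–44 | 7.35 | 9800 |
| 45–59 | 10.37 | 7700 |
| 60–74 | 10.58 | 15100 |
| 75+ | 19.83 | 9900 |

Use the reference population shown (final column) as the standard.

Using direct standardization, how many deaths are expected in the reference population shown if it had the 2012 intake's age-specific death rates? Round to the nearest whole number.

542

Expected deaths = Σ (standard pop × age-specific rate ÷ 1000)
= 8900×0.71/1000 + 10100×2.75/1000 + 9800×7.35/1000 + 7700×10.37/1000 + 15100×10.58/1000 + 9900×19.83/1000
= 6.32 + 27.77 + 72.03 + 79.85 + 159.76 + 196.32 = 542.05.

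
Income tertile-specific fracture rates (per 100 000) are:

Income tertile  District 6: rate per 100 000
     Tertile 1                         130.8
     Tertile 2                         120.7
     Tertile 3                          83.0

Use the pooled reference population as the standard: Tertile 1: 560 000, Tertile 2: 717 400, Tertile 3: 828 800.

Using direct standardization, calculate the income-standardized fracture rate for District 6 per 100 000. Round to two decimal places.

108.55

Standard total = 2 106 200; weights = 0.2659, 0.3406, 0.3935.
Standardized rate: 0.2659×130.8 + 0.3406×120.7 + 0.3935×83.0 = 108.5503 per 100 000.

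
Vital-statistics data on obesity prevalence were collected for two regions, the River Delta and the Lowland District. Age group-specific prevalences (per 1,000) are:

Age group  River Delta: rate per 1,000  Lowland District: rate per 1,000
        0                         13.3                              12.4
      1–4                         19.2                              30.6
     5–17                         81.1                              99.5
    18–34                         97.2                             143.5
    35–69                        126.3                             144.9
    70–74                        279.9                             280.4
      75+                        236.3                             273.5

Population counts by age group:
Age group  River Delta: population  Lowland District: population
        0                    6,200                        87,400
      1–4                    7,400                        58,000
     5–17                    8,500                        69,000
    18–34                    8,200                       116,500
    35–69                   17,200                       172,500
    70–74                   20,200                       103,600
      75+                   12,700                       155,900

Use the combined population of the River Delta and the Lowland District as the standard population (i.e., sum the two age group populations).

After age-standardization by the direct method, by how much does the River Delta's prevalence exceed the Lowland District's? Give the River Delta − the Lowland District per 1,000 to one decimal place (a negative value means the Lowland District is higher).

-21.0

Combined standard total = 843,300; weights = 0.1110, 0.0776, 0.0919, 0.1479, 0.2249, 0.1468, 0.1999.
The River Delta: 0.1110×13.3 + 0.0776×19.2 + 0.0919×81.1 + 0.1479×97.2 + 0.2249×126.3 + 0.1468×279.9 + 0.1999×236.3 = 141.5363 per 1,000.
The Lowland District: 0.1110×12.4 + 0.0776×30.6 + 0.0919×99.5 + 0.1479×143.5 + 0.2249×144.9 + 0.1468×280.4 + 0.1999×273.5 = 162.5527 per 1,000.
Difference = 141.5363 − 162.5527 = -21.0164.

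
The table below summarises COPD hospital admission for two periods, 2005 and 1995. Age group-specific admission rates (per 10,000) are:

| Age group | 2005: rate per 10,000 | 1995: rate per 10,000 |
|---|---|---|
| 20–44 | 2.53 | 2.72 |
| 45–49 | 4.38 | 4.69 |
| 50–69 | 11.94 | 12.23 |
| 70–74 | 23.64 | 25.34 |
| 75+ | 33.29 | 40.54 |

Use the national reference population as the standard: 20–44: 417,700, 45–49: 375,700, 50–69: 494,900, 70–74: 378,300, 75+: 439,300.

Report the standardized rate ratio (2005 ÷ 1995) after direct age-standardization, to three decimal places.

Standard total = 2,105,900; weights = 0.1983, 0.1784, 0.2350, 0.1796, 0.2086.
2005: 0.1983×2.53 + 0.1784×4.38 + 0.2350×11.94 + 0.1796×23.64 + 0.2086×33.29 = 15.2803 per 10,000.
1995: 0.1983×2.72 + 0.1784×4.69 + 0.2350×12.23 + 0.1796×25.34 + 0.2086×40.54 = 17.2592 per 10,000.
Ratio = 15.2803 ÷ 17.2592 = 0.88534.

0.885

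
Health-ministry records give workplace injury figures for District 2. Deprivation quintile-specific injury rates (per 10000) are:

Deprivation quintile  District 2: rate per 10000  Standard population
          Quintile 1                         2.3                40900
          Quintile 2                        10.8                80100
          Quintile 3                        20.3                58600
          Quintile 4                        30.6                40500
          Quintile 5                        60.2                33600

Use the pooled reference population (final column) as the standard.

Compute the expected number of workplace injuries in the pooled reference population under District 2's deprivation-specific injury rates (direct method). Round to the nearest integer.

541

Expected workplace injuries = Σ (standard pop × deprivation-specific rate ÷ 10000)
= 40900×2.3/10000 + 80100×10.8/10000 + 58600×20.3/10000 + 40500×30.6/10000 + 33600×60.2/10000
= 9.41 + 86.51 + 118.96 + 123.93 + 202.27 = 541.08.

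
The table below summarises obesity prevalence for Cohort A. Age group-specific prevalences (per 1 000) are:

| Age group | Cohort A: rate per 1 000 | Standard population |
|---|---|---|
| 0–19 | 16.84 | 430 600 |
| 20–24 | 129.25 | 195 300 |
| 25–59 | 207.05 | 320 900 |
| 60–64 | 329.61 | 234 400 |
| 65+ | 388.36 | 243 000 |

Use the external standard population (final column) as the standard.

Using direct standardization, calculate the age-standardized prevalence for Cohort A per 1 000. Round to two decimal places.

189.98

Standard total = 1 424 200; weights = 0.3023, 0.1371, 0.2253, 0.1646, 0.1706.
Standardized rate: 0.3023×16.84 + 0.1371×129.25 + 0.2253×207.05 + 0.1646×329.61 + 0.1706×388.36 = 189.9791 per 1 000.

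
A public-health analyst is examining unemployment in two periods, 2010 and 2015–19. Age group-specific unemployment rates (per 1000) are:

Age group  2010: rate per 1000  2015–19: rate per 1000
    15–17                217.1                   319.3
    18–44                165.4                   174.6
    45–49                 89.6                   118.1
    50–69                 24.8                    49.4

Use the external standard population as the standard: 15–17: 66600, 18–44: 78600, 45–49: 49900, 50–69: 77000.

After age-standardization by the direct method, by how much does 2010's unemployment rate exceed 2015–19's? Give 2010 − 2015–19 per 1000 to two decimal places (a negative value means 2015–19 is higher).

-39.86

Standard total = 272100; weights = 0.2448, 0.2889, 0.1834, 0.2830.
2010: 0.2448×217.1 + 0.2889×165.4 + 0.1834×89.6 + 0.2830×24.8 = 124.3658 per 1000.
2015–19: 0.2448×319.3 + 0.2889×174.6 + 0.1834×118.1 + 0.2830×49.4 = 164.2261 per 1000.
Difference = 124.3658 − 164.2261 = -39.8603.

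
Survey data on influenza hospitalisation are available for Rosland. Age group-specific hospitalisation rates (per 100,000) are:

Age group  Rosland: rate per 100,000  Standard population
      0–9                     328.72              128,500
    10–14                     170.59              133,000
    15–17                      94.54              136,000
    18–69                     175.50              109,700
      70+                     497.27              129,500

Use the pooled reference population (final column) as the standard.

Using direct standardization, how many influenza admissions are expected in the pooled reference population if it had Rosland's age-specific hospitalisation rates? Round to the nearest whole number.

1614

Expected influenza admissions = Σ (standard pop × age-specific rate ÷ 100,000)
= 128,500×328.72/100,000 + 133,000×170.59/100,000 + 136,000×94.54/100,000 + 109,700×175.50/100,000 + 129,500×497.27/100,000
= 422.41 + 226.88 + 128.57 + 192.52 + 643.96 = 1614.35.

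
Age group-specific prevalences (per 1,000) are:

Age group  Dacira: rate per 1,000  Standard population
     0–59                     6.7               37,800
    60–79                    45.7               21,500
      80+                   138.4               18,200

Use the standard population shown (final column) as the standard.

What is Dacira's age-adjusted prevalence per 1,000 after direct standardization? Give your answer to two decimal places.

48.45

Standard total = 77,500; weights = 0.4877, 0.2774, 0.2348.
Standardized rate: 0.4877×6.7 + 0.2774×45.7 + 0.2348×138.4 = 48.4476 per 1,000.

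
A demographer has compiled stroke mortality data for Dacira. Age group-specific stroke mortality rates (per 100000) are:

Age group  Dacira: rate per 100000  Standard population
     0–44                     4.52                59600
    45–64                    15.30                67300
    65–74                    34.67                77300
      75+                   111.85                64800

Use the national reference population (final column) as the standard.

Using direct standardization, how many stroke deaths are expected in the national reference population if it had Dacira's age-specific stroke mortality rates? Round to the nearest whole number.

Expected stroke deaths = Σ (standard pop × age-specific rate ÷ 100000)
= 59600×4.52/100000 + 67300×15.30/100000 + 77300×34.67/100000 + 64800×111.85/100000
= 2.69 + 10.30 + 26.80 + 72.48 = 112.27.

112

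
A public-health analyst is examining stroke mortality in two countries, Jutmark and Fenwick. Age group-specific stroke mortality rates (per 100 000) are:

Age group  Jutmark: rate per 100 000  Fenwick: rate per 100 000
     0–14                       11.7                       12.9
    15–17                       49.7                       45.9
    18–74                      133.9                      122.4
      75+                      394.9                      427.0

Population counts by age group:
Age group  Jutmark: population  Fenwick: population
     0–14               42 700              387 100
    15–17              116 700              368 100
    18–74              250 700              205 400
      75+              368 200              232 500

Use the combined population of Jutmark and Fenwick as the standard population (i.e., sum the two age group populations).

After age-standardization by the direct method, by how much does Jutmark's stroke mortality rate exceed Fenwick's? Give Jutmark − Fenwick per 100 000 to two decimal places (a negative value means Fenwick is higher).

-6.45

Combined standard total = 1 971 400; weights = 0.2180, 0.2459, 0.2314, 0.3047.
Jutmark: 0.2180×11.7 + 0.2459×49.7 + 0.2314×133.9 + 0.3047×394.9 = 166.0807 per 100 000.
Fenwick: 0.2180×12.9 + 0.2459×45.9 + 0.2314×122.4 + 0.3047×427.0 = 172.5283 per 100 000.
Difference = 166.0807 − 172.5283 = -6.4476.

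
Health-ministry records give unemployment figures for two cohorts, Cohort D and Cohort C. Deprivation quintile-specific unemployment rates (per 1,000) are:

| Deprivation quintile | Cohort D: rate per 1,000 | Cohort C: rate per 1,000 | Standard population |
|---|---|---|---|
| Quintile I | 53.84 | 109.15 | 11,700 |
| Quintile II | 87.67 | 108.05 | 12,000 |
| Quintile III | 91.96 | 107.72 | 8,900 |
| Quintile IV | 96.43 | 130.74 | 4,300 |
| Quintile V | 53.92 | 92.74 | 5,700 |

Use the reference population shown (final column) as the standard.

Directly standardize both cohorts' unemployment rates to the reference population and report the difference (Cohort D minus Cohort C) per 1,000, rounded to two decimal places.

Standard total = 42,600; weights = 0.2746, 0.2817, 0.2089, 0.1009, 0.1338.
Cohort D: 0.2746×53.84 + 0.2817×87.67 + 0.2089×91.96 + 0.1009×96.43 + 0.1338×53.92 = 75.6433 per 1,000.
Cohort C: 0.2746×109.15 + 0.2817×108.05 + 0.2089×107.72 + 0.1009×130.74 + 0.1338×92.74 = 108.5250 per 1,000.
Difference = 75.6433 − 108.5250 = -32.8816.

-32.88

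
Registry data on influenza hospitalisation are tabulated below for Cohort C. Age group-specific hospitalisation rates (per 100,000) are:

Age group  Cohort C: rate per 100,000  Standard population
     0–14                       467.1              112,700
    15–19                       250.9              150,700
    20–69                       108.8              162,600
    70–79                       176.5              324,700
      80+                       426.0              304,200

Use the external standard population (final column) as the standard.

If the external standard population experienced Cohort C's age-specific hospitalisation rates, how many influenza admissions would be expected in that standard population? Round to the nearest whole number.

Expected influenza admissions = Σ (standard pop × age-specific rate ÷ 100,000)
= 112,700×467.1/100,000 + 150,700×250.9/100,000 + 162,600×108.8/100,000 + 324,700×176.5/100,000 + 304,200×426.0/100,000
= 526.42 + 378.11 + 176.91 + 573.10 + 1295.89 = 2950.42.

2950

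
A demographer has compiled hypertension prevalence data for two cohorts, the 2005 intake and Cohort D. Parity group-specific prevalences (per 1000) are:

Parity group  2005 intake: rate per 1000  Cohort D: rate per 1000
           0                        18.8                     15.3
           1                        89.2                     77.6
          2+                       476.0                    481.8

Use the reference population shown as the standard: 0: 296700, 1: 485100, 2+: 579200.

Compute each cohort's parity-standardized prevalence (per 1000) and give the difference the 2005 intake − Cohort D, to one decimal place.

Standard total = 1361000; weights = 0.2180, 0.3564, 0.4256.
The 2005 intake: 0.2180×18.8 + 0.3564×89.2 + 0.4256×476.0 = 238.4630 per 1000.
Cohort D: 0.2180×15.3 + 0.3564×77.6 + 0.4256×481.8 = 236.0337 per 1000.
Difference = 238.4630 − 236.0337 = 2.4293.

2.4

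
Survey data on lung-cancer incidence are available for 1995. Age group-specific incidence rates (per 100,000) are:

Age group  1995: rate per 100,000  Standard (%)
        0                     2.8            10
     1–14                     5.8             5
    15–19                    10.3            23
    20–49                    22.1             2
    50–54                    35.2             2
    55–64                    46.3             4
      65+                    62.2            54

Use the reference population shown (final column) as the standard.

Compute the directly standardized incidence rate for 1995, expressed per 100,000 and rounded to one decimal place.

Standard weights: 0.10, 0.05, 0.23, 0.02, 0.02, 0.04, 0.54.
Standardized rate: 0.1000×2.8 + 0.0500×5.8 + 0.2300×10.3 + 0.0200×22.1 + 0.0200×35.2 + 0.0400×46.3 + 0.5400×62.2 = 39.5250 per 100,000.

39.5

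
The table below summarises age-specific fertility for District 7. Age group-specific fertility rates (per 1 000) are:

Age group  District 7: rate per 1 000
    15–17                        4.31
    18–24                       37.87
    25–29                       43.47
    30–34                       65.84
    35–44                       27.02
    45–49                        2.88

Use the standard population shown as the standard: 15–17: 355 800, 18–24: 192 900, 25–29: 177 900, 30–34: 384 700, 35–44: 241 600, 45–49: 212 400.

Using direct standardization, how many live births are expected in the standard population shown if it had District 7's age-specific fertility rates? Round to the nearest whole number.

49040

Expected live births = Σ (standard pop × age-specific rate ÷ 1 000)
= 355 800×4.31/1 000 + 192 900×37.87/1 000 + 177 900×43.47/1 000 + 384 700×65.84/1 000 + 241 600×27.02/1 000 + 212 400×2.88/1 000
= 1533.50 + 7305.12 + 7733.31 + 25328.65 + 6528.03 + 611.71 = 49040.33.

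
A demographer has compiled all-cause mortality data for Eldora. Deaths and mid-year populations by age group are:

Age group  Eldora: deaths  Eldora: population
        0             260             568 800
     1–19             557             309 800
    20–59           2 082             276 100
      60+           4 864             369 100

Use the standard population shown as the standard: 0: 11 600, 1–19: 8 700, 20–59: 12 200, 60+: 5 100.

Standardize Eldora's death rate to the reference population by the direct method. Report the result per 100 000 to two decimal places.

479.12

Age-specific rates per 100 000 for Eldora: 45.71, 179.79, 754.07, 1317.80.
Standard total = 37 600; weights = 0.3085, 0.2314, 0.3245, 0.1356.
Standardized rate: 0.3085×45.71 + 0.2314×179.79 + 0.3245×754.07 + 0.1356×1317.80 = 479.1205 per 100 000.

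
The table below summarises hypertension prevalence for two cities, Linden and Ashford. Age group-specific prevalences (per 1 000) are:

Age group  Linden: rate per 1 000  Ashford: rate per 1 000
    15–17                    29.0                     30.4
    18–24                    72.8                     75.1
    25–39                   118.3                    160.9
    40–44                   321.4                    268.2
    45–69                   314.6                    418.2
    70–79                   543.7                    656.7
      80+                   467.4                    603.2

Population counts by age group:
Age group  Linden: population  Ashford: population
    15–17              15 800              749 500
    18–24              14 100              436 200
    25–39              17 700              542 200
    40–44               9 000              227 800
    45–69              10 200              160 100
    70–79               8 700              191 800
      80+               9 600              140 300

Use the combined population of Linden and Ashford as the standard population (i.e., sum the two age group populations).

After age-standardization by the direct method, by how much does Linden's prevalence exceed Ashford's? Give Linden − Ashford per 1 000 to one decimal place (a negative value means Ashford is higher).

-29.2

Combined standard total = 2 533 000; weights = 0.3021, 0.1778, 0.2210, 0.0935, 0.0672, 0.0792, 0.0592.
Linden: 0.3021×29.0 + 0.1778×72.8 + 0.2210×118.3 + 0.0935×321.4 + 0.0672×314.6 + 0.0792×543.7 + 0.0592×467.4 = 169.7476 per 1 000.
Ashford: 0.3021×30.4 + 0.1778×75.1 + 0.2210×160.9 + 0.0935×268.2 + 0.0672×418.2 + 0.0792×656.7 + 0.0592×603.2 = 198.9687 per 1 000.
Difference = 169.7476 − 198.9687 = -29.2211.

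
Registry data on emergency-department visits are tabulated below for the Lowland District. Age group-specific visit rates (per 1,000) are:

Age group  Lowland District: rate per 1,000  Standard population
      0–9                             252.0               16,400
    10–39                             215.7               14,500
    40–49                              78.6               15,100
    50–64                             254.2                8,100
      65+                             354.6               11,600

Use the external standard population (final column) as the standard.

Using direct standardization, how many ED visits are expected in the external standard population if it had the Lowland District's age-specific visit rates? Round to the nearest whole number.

Expected ED visits = Σ (standard pop × age-specific rate ÷ 1,000)
= 16,400×252.0/1,000 + 14,500×215.7/1,000 + 15,100×78.6/1,000 + 8,100×254.2/1,000 + 11,600×354.6/1,000
= 4132.80 + 3127.65 + 1186.86 + 2059.02 + 4113.36 = 14619.69.

14620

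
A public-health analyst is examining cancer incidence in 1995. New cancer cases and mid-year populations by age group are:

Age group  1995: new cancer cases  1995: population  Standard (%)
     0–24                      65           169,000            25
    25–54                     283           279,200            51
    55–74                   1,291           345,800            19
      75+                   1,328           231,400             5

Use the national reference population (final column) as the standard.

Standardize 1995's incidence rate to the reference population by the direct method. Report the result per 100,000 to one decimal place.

Age-specific rates per 100,000 for 1995: 38.46, 101.36, 373.34, 573.90.
Standard weights: 0.25, 0.51, 0.19, 0.05.
Standardized rate: 0.2500×38.46 + 0.5100×101.36 + 0.1900×373.34 + 0.0500×573.90 = 160.9385 per 100,000.

160.9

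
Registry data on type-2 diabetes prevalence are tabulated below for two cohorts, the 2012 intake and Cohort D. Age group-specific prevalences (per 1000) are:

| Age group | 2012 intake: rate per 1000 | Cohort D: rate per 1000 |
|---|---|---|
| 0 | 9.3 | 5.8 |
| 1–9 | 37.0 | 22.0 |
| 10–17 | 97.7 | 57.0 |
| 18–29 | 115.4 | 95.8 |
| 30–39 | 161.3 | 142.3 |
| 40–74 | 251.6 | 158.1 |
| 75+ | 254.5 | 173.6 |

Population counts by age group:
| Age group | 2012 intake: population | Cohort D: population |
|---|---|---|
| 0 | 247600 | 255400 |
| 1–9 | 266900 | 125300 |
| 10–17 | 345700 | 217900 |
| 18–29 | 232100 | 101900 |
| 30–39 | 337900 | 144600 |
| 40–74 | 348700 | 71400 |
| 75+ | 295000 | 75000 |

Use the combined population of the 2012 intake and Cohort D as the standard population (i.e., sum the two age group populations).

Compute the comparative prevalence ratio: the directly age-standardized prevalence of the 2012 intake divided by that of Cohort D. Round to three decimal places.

1.420

Combined standard total = 3065400; weights = 0.1641, 0.1279, 0.1839, 0.1090, 0.1574, 0.1370, 0.1207.
The 2012 intake: 0.1641×9.3 + 0.1279×37.0 + 0.1839×97.7 + 0.1090×115.4 + 0.1574×161.3 + 0.1370×251.6 + 0.1207×254.5 = 127.3850 per 1000.
Cohort D: 0.1641×5.8 + 0.1279×22.0 + 0.1839×57.0 + 0.1090×95.8 + 0.1574×142.3 + 0.1370×158.1 + 0.1207×173.6 = 89.7037 per 1000.
Ratio = 127.3850 ÷ 89.7037 = 1.42006.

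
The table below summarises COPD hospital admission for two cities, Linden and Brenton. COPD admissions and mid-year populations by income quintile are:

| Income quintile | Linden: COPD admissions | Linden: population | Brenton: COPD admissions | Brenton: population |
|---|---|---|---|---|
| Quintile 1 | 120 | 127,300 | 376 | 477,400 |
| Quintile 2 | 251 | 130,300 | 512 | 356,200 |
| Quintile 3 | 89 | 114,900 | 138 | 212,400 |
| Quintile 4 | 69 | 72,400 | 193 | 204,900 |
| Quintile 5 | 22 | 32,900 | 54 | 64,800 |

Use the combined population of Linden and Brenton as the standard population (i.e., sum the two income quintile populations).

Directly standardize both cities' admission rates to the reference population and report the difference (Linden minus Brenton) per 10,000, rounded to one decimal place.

2.0

Income-specific rates per 10,000 for Linden: 9.43, 19.26, 7.75, 9.53, 6.69.
For Brenton: 7.88, 14.37, 6.50, 9.42, 8.33.
Combined standard total = 1,793,500; weights = 0.3372, 0.2713, 0.1825, 0.1546, 0.0545.
Linden: 0.3372×9.43 + 0.2713×19.26 + 0.1825×7.75 + 0.1546×9.53 + 0.0545×6.69 = 11.6549 per 10,000.
Brenton: 0.3372×7.88 + 0.2713×14.37 + 0.1825×6.50 + 0.1546×9.42 + 0.0545×8.33 = 9.6505 per 10,000.
Difference = 11.6549 − 9.6505 = 2.0044.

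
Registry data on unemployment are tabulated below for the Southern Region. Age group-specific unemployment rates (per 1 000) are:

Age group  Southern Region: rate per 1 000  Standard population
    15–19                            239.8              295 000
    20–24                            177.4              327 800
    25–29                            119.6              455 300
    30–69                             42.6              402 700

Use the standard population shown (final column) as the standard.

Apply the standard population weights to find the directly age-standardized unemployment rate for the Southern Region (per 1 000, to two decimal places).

Standard total = 1 480 800; weights = 0.1992, 0.2214, 0.3075, 0.2719.
Standardized rate: 0.1992×239.8 + 0.2214×177.4 + 0.3075×119.6 + 0.2719×42.6 = 135.4009 per 1 000.

135.40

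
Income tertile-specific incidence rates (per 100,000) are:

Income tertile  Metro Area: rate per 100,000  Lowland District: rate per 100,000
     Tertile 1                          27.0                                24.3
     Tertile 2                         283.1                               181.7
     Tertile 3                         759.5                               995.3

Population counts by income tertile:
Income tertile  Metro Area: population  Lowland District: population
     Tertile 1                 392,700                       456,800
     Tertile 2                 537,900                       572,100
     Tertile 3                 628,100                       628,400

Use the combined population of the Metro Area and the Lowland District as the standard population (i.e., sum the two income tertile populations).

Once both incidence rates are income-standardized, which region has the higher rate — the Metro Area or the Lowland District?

Combined standard total = 3,216,000; weights = 0.2641, 0.3451, 0.3907.
The Metro Area: 0.2641×27.0 + 0.3451×283.1 + 0.3907×759.5 = 401.5825 per 100,000.
The Lowland District: 0.2641×24.3 + 0.3451×181.7 + 0.3907×995.3 = 457.9988 per 100,000.

Lowland District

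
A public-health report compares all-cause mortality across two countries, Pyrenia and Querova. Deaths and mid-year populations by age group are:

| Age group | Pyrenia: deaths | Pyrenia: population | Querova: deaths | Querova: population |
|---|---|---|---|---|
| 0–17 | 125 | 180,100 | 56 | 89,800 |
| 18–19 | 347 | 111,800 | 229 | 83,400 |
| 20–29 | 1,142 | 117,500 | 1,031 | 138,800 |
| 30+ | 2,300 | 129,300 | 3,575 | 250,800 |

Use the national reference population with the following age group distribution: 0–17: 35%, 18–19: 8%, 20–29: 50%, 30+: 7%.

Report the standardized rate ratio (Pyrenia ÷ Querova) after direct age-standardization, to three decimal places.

1.281

Age-specific rates per 1,000 for Pyrenia: 0.694, 3.104, 9.719, 17.788.
For Querova: 0.624, 2.746, 7.428, 14.254.
Standard weights: 0.35, 0.08, 0.50, 0.07.
Pyrenia: 0.3500×0.694 + 0.0800×3.104 + 0.5000×9.719 + 0.0700×17.788 = 6.5960 per 1,000.
Querova: 0.3500×0.624 + 0.0800×2.746 + 0.5000×7.428 + 0.0700×14.254 = 5.1497 per 1,000.
Ratio = 6.5960 ÷ 5.1497 = 1.28084.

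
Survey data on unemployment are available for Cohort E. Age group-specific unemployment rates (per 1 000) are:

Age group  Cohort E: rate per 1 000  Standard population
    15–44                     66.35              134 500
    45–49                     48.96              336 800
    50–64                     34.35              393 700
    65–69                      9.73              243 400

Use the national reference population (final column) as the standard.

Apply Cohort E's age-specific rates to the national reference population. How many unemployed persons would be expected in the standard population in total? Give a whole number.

Expected unemployed persons = Σ (standard pop × age-specific rate ÷ 1 000)
= 134 500×66.35/1 000 + 336 800×48.96/1 000 + 393 700×34.35/1 000 + 243 400×9.73/1 000
= 8924.08 + 16489.73 + 13523.59 + 2368.28 = 41305.68.

41306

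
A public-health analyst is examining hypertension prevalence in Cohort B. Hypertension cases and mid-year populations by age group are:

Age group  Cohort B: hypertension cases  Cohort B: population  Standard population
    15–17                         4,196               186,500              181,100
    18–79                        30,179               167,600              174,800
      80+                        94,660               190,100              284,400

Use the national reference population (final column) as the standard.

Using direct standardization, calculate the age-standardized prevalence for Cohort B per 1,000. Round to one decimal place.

Age-specific rates per 1,000 for Cohort B: 22.499, 180.066, 497.948.
Standard total = 640,300; weights = 0.2828, 0.2730, 0.4442.
Standardized rate: 0.2828×22.499 + 0.2730×180.066 + 0.4442×497.948 = 276.6930 per 1,000.

276.7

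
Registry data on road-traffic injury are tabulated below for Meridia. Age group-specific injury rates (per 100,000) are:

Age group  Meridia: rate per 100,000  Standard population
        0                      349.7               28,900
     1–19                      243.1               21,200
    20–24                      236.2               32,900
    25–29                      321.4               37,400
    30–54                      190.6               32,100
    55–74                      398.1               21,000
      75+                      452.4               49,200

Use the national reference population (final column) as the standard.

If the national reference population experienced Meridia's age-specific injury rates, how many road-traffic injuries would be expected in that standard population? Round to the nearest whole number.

Expected road-traffic injuries = Σ (standard pop × age-specific rate ÷ 100,000)
= 28,900×349.7/100,000 + 21,200×243.1/100,000 + 32,900×236.2/100,000 + 37,400×321.4/100,000 + 32,100×190.6/100,000 + 21,000×398.1/100,000 + 49,200×452.4/100,000
= 101.06 + 51.54 + 77.71 + 120.20 + 61.18 + 83.60 + 222.58 = 717.88.

718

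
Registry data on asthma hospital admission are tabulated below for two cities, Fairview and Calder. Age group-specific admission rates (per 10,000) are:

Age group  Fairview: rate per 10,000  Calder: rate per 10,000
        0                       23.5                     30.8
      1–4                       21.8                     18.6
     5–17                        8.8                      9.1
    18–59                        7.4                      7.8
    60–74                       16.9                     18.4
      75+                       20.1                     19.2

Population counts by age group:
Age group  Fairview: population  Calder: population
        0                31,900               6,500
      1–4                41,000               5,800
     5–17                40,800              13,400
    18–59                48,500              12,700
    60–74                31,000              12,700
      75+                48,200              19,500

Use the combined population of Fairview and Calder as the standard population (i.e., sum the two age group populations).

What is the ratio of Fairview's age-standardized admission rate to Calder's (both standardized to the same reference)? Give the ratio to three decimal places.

Combined standard total = 312,000; weights = 0.1231, 0.1500, 0.1737, 0.1962, 0.1401, 0.2170.
Fairview: 0.1231×23.5 + 0.1500×21.8 + 0.1737×8.8 + 0.1962×7.4 + 0.1401×16.9 + 0.2170×20.1 = 15.8711 per 10,000.
Calder: 0.1231×30.8 + 0.1500×18.6 + 0.1737×9.1 + 0.1962×7.8 + 0.1401×18.4 + 0.2170×19.2 = 16.4349 per 10,000.
Ratio = 15.8711 ÷ 16.4349 = 0.96569.

0.966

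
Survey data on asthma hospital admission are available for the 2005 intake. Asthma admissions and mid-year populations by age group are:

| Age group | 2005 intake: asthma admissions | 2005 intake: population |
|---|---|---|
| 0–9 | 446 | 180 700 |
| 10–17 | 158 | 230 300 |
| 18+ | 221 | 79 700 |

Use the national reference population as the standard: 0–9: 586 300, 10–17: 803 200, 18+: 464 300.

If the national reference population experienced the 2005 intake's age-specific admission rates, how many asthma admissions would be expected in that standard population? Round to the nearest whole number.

3286

Age-specific rates per 10 000 for the 2005 intake: 24.68, 6.86, 27.73.
Expected asthma admissions = Σ (standard pop × age-specific rate ÷ 10 000)
= 586 300×24.68/10 000 + 803 200×6.86/10 000 + 464 300×27.73/10 000
= 1447.09 + 551.04 + 1287.46 = 3285.59.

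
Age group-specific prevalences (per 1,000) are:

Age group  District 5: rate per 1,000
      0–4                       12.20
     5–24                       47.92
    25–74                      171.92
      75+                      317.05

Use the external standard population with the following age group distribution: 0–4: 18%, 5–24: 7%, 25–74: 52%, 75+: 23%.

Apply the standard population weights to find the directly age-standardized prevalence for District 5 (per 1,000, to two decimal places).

Standard weights: 0.18, 0.07, 0.52, 0.23.
Standardized rate: 0.1800×12.20 + 0.0700×47.92 + 0.5200×171.92 + 0.2300×317.05 = 167.8703 per 1,000.

167.87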